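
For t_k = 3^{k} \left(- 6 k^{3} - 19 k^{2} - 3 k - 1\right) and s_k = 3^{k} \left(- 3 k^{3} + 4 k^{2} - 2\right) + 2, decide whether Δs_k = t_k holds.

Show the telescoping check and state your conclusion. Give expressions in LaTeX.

valid; difference matches t_k

s_(k+1) = 3**(k + 1)*(-3*(k + 1)**3 + 4*(k + 1)**2 - 2) + 2
s_(k+1) − s_k = 3**k*(-6*k**3 - 19*k**2 - 3*k - 1)
(s_(k+1) − s_k) − t_k = 0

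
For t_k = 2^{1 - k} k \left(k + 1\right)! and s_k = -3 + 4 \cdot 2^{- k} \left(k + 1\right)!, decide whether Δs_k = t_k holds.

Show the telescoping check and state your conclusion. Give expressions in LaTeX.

valid; difference matches t_k

s_(k+1) = 4*2**(-k - 1)*factorial(k + 2) - 3
s_(k+1) − s_k = 2**(1 - k)*k*factorial(k + 1)
(s_(k+1) − s_k) − t_k = 0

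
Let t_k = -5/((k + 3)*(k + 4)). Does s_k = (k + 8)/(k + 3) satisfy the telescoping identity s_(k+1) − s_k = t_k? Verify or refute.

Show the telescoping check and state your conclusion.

Valid: the claim telescopes to t_k.

s_(k+1) = (k + 9)/(k + 4)
s_(k+1) − s_k = -5/(k**2 + 7*k + 12)
(s_(k+1) − s_k) − t_k = 0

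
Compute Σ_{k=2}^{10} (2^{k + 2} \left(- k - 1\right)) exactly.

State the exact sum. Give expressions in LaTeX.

t_(k+1)/t_k = 2*(k + 2)/(k + 1).
Normal form (A,B,C) = (2, 1, k + 1).
Key eq: (2)·f(k+1) = (1)·f(k) + (k + 1).
d = 1 from the (0,0,1) case.
Solve for f: f(k) = k - 1 (degree 1 ≤ 1).
R(k) = B(k−1)·f(k)/C(k) = (k - 1)/(k + 1); s_k = R·t_k = 2**(k + 2)*(1 - k).
Verify: 2**(k + 2)*(-k - 1) matches t_k.
Telescoping: Σ = s_(11) − s_(2) = -81920 − (-16) = -81904.

Σ = -81904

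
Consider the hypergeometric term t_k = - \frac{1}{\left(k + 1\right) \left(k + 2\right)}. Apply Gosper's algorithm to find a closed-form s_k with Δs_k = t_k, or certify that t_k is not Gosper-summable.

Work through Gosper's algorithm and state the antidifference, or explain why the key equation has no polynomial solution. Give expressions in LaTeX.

Compute t_(k+1)/t_k: get (k + 1)/(k + 3).
A = k + 1, B = k + 3, C = 1.
f must satisfy (k + 1)·f(k+1) − (k + 2)·f(k) = 1.
Bound: deg f ≤ 1.
Match coefficients ⇒ f(k) = k.
Certificate R = B(k−1)f/C = k*(k + 2) gives s_k = -k/(k + 1).
Check: Δs_k = -1/(k**2 + 3*k + 2). ✓

s_k = - \frac{k}{k + 1}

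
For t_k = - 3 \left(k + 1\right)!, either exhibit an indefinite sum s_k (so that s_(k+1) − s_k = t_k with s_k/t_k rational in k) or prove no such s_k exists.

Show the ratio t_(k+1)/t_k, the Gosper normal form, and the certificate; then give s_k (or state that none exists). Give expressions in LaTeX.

Step 1: r(k) = k + 2.
A = k + 2, B = 1, C = 1.
Need (k + 2)·f(k+1) − (1)·f(k) = 1.
Degrees (1,0,0) ⇒ d ≤ -1.
Bound -1 < 0, so the key equation has no polynomial solution.

none — t_k is not Gosper-summable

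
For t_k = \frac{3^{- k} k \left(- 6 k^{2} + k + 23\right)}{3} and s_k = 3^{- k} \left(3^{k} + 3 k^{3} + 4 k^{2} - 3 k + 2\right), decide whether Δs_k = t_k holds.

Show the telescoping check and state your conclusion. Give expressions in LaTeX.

Valid: the claim telescopes to t_k.

s_(k+1) = (3*3**k + 3*k**3 + 13*k**2 + 14*k + 6)/(3*3**k)
s_(k+1) − s_k = k*(-6*k**2 + k + 23)/(3*3**k)
(s_(k+1) − s_k) − t_k = 0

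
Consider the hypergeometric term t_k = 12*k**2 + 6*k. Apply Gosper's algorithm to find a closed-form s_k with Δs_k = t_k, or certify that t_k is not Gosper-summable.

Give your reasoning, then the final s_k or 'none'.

Step 1: r(k) = (k + 2*(k + 1)**2 + 1)/(k*(2*k + 1)).
Factor: A=1; B=1; C=k**2 + k/2.
Need (1)·f(k+1) − (1)·f(k) = k**2 + k/2.
deg f ≤ 3 (via 0,0,2).
Match coefficients ⇒ f(k) = k*(k - 1)*(4*k + 1)/12.
Then R = B(k−1)f/C = (k - 1)*(4*k + 1)/(6*(2*k + 1)), so s_k = R(k)·t_k = k*(4*k**2 - 3*k - 1).
s_(k+1) − s_k = 6*k*(2*k + 1) = t_k.

s_k = k*(4*k**2 - 3*k - 1)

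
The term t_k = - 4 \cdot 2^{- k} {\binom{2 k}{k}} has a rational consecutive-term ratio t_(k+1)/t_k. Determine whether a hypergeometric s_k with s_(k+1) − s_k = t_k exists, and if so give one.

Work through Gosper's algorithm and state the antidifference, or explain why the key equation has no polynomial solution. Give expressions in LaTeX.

no hypergeometric antidifference exists

Step 1: r(k) = (2*k + 1)/(k + 1).
Factor: A=2*k + 1; B=k + 1; C=1.
Solve (2*k + 1)·f(k+1) − (k)·f(k) = 1.
deg f ≤ -1 (via 1,1,0).
Negative degree bound (-1): no f exists, t_k not Gosper-summable.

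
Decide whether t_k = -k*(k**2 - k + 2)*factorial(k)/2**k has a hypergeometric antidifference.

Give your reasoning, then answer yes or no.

The ratio is (k + 1)**2*(-k + (k + 1)**2 + 1)/(2*k*(k**2 - k + 2)).
Normal form (A,B,C) = (k/2 + 1/2, 1, k**3 - k**2 + 2*k).
f must satisfy (k/2 + 1/2)·f(k+1) − (1)·f(k) = k**3 - k**2 + 2*k.
From deg A=1, deg B=0, deg C=3: d=2.
A polynomial solution: f(k) = 2*(k**2 - 2*k - 1).
Get s_k = R·t_k = 2**(1 - k)*(-k**2 + 2*k + 1)*factorial(k) with R(k) = B(k−1)f(k)/C(k) = 2*(k**2 - 2*k - 1)/(k*(k**2 - k + 2)).
s_(k+1) − s_k = -k*(k**2 - k + 2)*factorial(k)/2**k = t_k.

Yes. s_k = 2**(1 - k)*(-k**2 + 2*k + 1)*factorial(k).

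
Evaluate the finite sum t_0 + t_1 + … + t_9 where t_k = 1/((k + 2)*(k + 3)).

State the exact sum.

t_(k+1)/t_k = (k + 2)/(k + 4).
A = k + 2, B = k + 4, C = 1.
f must satisfy (k + 2)·f(k+1) − (k + 3)·f(k) = 1.
Degrees (1,1,0) ⇒ d ≤ 1.
Solving with deg f ≤ 1: f(k) = k/2.
Get s_k = R·t_k = k/(2*(k + 2)) with R(k) = B(k−1)f(k)/C(k) = k*(k + 3)/2.
Check: Δs_k = 1/(k**2 + 5*k + 6). ✓
Evaluate s at k=10 and k=0: 5/12 and 0; difference 5/12.

Σ = 5/12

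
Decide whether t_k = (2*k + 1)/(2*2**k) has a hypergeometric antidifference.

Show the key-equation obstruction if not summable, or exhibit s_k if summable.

Yes. s_k = (-2*k - 3)/2**k.

The ratio is (2*k + 3)/(2*(2*k + 1)).
Factor: A=1/2; B=1; C=k + 1/2.
Key eq: (1/2)·f(k+1) = (1)·f(k) + (k + 1/2).
Bound: deg f ≤ 1.
A polynomial solution: f(k) = -2*k - 3.
So s_k = (B(k−1)f/C)·t_k = (-2*(2*k + 3)/(2*k + 1))·t_k = (-2*k - 3)/2**k.
s_(k+1) − s_k = (2*k + 1)/(2*2**k) = t_k.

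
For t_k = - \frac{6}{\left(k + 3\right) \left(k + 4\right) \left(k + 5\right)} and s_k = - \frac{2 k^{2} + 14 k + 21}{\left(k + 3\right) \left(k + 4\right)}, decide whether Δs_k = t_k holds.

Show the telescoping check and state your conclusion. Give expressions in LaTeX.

s_(k+1) = (-14*k - 2*(k + 1)**2 - 35)/((k + 4)*(k + 5))
s_(k+1) − s_k = -6/(k**3 + 12*k**2 + 47*k + 60)
(s_(k+1) − s_k) − t_k = 0

Valid: the claim telescopes to t_k.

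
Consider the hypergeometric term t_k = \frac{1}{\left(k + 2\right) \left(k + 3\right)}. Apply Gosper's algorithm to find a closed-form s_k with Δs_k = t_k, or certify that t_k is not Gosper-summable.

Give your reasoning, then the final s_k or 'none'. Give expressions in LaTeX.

s_k = \frac{k}{2 \left(k + 2\right)}

t_(k+1)/t_k = (k + 2)/(k + 4).
Normal form (A,B,C) = (k + 2, k + 4, 1).
Need (k + 2)·f(k+1) − (k + 3)·f(k) = 1.
deg f ≤ 1 (via 1,1,0).
Match coefficients ⇒ f(k) = k/2.
So s_k = (B(k−1)f/C)·t_k = (k*(k + 3)/2)·t_k = k/(2*(k + 2)).
Verify: 1/(k**2 + 5*k + 6) matches t_k.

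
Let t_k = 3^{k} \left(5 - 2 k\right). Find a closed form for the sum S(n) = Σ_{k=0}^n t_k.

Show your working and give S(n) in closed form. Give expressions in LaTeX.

r(k) = 3*(2*k - 3)/(2*k - 5) after simplifying.
A = 3, B = 1, C = k - 5/2.
Solve (3)·f(k+1) − (1)·f(k) = k - 5/2.
Bound: deg f ≤ 1.
Solving with deg f ≤ 1: f(k) = (k - 4)/2.
R(k) = B(k−1)·f(k)/C(k) = (k - 4)/(2*k - 5); s_k = R·t_k = 3**k*(4 - k).
Verify: 3**k*(5 - 2*k) matches t_k.
s_(n+1) = 3**(n + 1)*(3 - n) and s_(0) = 4, so S(n) = -3**(n + 1)*n + 3**(n + 2) - 4.

S(n) = - 3^{n + 1} n + 3^{n + 2} - 4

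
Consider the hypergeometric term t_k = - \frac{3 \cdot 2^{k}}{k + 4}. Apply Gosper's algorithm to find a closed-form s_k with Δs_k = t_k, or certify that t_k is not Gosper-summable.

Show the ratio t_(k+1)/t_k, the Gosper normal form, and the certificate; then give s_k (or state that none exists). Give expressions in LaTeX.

Step 1: r(k) = 2*(k + 4)/(k + 5).
Gosper form: A/B · C(k+1)/C(k) with A=2*k + 8, B=k + 5, C=1.
Solve (2*k + 8)·f(k+1) − (k + 4)·f(k) = 1.
Bound: deg f ≤ -1.
Negative degree bound (-1): no f exists, t_k not Gosper-summable.

no hypergeometric antidifference exists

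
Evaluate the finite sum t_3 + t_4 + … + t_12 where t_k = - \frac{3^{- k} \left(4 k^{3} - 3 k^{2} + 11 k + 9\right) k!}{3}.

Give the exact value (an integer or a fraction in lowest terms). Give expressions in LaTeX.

Σ = -5406990422/2187

The ratio is (4*k**4 + 13*k**3 + 26*k**2 + 38*k + 21)/(3*(4*k**3 - 3*k**2 + 11*k + 9)).
A = k/3 + 1/3, B = 1, C = k**3 - 3*k**2/4 + 11*k/4 + 9/4.
Set up (k/3 + 1/3)·f(k+1) − (1)·f(k) − (k**3 - 3*k**2/4 + 11*k/4 + 9/4) = 0.
Bound: deg f ≤ 2.
A polynomial solution: f(k) = 3*(4*k**2 - 3*k - 4)/4.
Get s_k = R·t_k = (-4*k**2 + 3*k + 4)*factorial(k)/3**k with R(k) = B(k−1)f(k)/C(k) = 3*(4*k**2 - 3*k - 4)/(4*k**3 - 3*k**2 + 11*k + 9).
Δs = -(4*k**3 - 3*k**2 + 11*k + 9)*factorial(k)/(3*3**k), as required.
Evaluate s at k=13 and k=3: -5407001600/2187 and -46/9; difference -5406990422/2187.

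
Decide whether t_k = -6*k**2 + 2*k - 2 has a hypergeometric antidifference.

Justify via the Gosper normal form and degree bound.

The ratio is (-k + 3*(k + 1)**2)/(3*k**2 - k + 1).
Factor: A=1; B=1; C=k**2 - k/3 + 1/3.
f must satisfy (1)·f(k+1) − (1)·f(k) = k**2 - k/3 + 1/3.
d = 3 from the (0,0,2) case.
Solving with deg f ≤ 3: f(k) = k*(k**2 - 2*k + 2)/3.
Get s_k = R·t_k = 2*k*(-k**2 + 2*k - 2) with R(k) = B(k−1)f(k)/C(k) = k*(k**2 - 2*k + 2)/(3*k**2 - k + 1).
Check: Δs_k = -6*k**2 + 2*k - 2. ✓

Yes. s_k = 2*k*(-k**2 + 2*k - 2).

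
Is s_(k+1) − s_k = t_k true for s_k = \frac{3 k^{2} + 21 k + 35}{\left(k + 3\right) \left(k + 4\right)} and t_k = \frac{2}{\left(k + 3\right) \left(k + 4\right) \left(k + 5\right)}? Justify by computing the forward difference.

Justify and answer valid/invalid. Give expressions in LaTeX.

s_(k+1) = (21*k + 3*(k + 1)**2 + 56)/((k + 4)*(k + 5))
s_(k+1) − s_k = 2/(k**3 + 12*k**2 + 47*k + 60)
(s_(k+1) − s_k) − t_k = 0

valid (s_(k+1) − s_k reduces to t_k)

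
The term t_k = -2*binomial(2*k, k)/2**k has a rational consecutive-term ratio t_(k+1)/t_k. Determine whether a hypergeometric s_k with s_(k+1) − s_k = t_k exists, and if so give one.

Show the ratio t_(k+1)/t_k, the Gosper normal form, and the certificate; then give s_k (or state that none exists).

none — t_k is not Gosper-summable

t_(k+1)/t_k = (2*k + 1)/(k + 1).
Take A(k)=2*k + 1, B(k)=k + 1, C(k)=1.
Key eq: (2*k + 1)·f(k+1) = (k)·f(k) + (1).
Bound: deg f ≤ -1.
Negative degree bound (-1): no f exists, t_k not Gosper-summable.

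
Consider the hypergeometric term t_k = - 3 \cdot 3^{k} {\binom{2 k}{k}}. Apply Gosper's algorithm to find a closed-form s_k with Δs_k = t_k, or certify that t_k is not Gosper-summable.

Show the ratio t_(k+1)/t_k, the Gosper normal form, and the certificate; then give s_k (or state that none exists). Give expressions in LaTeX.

r(k) = 6*(2*k + 1)/(k + 1) after simplifying.
Factor: A=12*k + 6; B=k + 1; C=1.
Key eq: (12*k + 6)·f(k+1) = (k)·f(k) + (1).
d = -1 from the (1,1,0) case.
Bound -1 < 0, so the key equation has no polynomial solution.

none (Gosper's algorithm certifies no s_k)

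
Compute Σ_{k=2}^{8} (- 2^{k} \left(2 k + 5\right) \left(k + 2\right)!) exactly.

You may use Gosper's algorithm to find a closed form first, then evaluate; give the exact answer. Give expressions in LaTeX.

Ratio r(k) = 2*(k + 3)*(2*k + 7)/(2*k + 5).
Factor: A=2*k + 6; B=1; C=k + 5/2.
f must satisfy (2*k + 6)·f(k+1) − (1)·f(k) = k + 5/2.
Degrees (1,0,1) ⇒ d ≤ 0.
Solving with deg f ≤ 0: f(k) = 1/2.
So s_k = (B(k−1)f/C)·t_k = (1/(2*k + 5))·t_k = -2**k*factorial(k + 2).
Δs = -2**k*(2*k + 5)*factorial(k + 2), as required.
Sum = s_(9) − s_(2); s_(9) = -20437401600, s_(2) = -96 ⇒ -20437401504.

Σ = -20437401504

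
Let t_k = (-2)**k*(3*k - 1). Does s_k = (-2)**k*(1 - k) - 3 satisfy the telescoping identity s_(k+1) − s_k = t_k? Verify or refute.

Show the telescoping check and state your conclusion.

valid (s_(k+1) − s_k reduces to t_k)

s_(k+1) = 2*(-2)**k*k - 3
s_(k+1) − s_k = (-2)**k*(3*k - 1)
(s_(k+1) − s_k) − t_k = 0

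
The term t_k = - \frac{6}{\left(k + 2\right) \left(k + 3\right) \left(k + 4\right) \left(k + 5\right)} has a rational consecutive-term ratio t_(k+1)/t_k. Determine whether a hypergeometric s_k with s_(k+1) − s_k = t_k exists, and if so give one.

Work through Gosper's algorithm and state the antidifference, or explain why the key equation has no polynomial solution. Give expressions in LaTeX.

t_(k+1)/t_k = (k + 2)/(k + 6).
Take A(k)=k + 2, B(k)=k + 6, C(k)=1.
Solve (k + 2)·f(k+1) − (k + 5)·f(k) = 1.
Degrees (1,1,0) ⇒ d ≤ 3.
Match coefficients ⇒ f(k) = k*(k**2 + 9*k + 26)/72.
R(k) = B(k−1)·f(k)/C(k) = k*(k + 5)*(k**2 + 9*k + 26)/72; s_k = R·t_k = k*(-k**2 - 9*k - 26)/(12*(k + 2)*(k + 3)*(k + 4)).
Δs = -6/(k**4 + 14*k**3 + 71*k**2 + 154*k + 120), as required.

s_k = \frac{k \left(- k^{2} - 9 k - 26\right)}{12 \left(k + 2\right) \left(k + 3\right) \left(k + 4\right)}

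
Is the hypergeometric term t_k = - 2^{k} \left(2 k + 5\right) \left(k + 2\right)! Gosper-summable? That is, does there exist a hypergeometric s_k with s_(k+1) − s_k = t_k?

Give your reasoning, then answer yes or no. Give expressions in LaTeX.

The ratio is 2*(k + 3)*(2*k + 7)/(2*k + 5).
Gosper form: A/B · C(k+1)/C(k) with A=2*k + 6, B=1, C=k + 5/2.
Set up (2*k + 6)·f(k+1) − (1)·f(k) − (k + 5/2) = 0.
From deg A=1, deg B=0, deg C=1: d=0.
Coefficient equations give f(k) = 1/2.
Get s_k = R·t_k = -2**k*factorial(k + 2) with R(k) = B(k−1)f(k)/C(k) = 1/(2*k + 5).
s_(k+1) − s_k = -2**k*(2*k + 5)*factorial(k + 2) = t_k.

Yes. s_k = - 2^{k} \left(k + 2\right)!.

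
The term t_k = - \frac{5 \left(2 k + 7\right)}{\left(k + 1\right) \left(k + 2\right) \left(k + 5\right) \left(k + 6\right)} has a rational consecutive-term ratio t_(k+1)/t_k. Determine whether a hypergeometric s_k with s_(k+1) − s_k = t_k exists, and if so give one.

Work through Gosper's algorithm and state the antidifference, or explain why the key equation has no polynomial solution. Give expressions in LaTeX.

s_k = \frac{k \left(- k - 6\right)}{k^{2} + 6 k + 5}

Step 1: r(k) = (k + 1)*(k + 5)*(2*k + 9)/((k + 3)*(k + 7)*(2*k + 7)).
A = k + 1, B = k + 7, C = k**3 + 21*k**2/2 + 73*k/2 + 42.
Need (k + 1)·f(k+1) − (k + 6)·f(k) = k**3 + 21*k**2/2 + 73*k/2 + 42.
Bound: deg f ≤ 5.
Solve for f: f(k) = k*(k + 2)*(k + 3)*(k + 4)*(k + 6)/10 (degree 5 ≤ 5).
Then R = B(k−1)f/C = k*(k + 2)*(k + 6)**2/(5*(2*k + 7)), so s_k = R(k)·t_k = k*(-k - 6)/(k**2 + 6*k + 5).
Δs = 5*(-2*k - 7)/(k**4 + 14*k**3 + 65*k**2 + 112*k + 60), as required.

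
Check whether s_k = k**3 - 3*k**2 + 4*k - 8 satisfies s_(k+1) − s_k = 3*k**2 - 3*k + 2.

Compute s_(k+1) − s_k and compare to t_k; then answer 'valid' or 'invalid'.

Valid: the claim telescopes to t_k.

s_(k+1) = k**3 + k - 6
s_(k+1) − s_k = 3*k**2 - 3*k + 2
(s_(k+1) − s_k) − t_k = 0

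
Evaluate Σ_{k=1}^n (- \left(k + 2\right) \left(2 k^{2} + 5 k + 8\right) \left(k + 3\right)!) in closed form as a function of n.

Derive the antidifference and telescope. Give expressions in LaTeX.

S(n) = - 2 n^{2} \left(n + 4\right)! - 3 n \left(n + 4\right)! - 5 \left(n + 4\right)! + 120

Step 1: r(k) = (k + 3)*(k + 4)*(5*k + 2*(k + 1)**2 + 13)/((k + 2)*(2*k**2 + 5*k + 8)).
Take A(k)=k + 4, B(k)=1, C(k)=k**3 + 9*k**2/2 + 9*k + 8.
f must satisfy (k + 4)·f(k+1) − (1)·f(k) = k**3 + 9*k**2/2 + 9*k + 8.
From deg A=1, deg B=0, deg C=3: d=2.
Solving with deg f ≤ 2: f(k) = (2*k**2 - k + 4)/2.
Then R = B(k−1)f/C = (2*k**2 - k + 4)/((k + 2)*(2*k**2 + 5*k + 8)), so s_k = R(k)·t_k = -(2*k**2 - k + 4)*factorial(k + 3).
Verify: -(k + 2)*(2*k**2 + 5*k + 8)*factorial(k + 3) matches t_k.
Telescope: S(n) = s_(n+1) − s_(1) = -(2*n**2 + 3*n + 5)*factorial(n + 4) − (-120) = -2*n**2*factorial(n + 4) - 3*n*factorial(n + 4) - 5*factorial(n + 4) + 120.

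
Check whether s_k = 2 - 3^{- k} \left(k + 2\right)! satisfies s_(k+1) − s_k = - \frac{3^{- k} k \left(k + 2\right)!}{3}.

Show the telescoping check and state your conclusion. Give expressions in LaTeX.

Valid: the claim telescopes to t_k.

s_(k+1) = -3**(-k - 1)*factorial(k + 3) + 2
s_(k+1) − s_k = -k*factorial(k + 2)/(3*3**k)
(s_(k+1) − s_k) − t_k = 0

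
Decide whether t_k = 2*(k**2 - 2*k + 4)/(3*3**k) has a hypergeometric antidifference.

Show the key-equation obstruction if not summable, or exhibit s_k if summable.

r(k) = (k**2 + 3)/(3*(k**2 - 2*k + 4)) after simplifying.
Take A(k)=1/3, B(k)=1, C(k)=k**2 - 2*k + 4.
Need (1/3)·f(k+1) − (1)·f(k) = k**2 - 2*k + 4.
Degrees (0,0,2) ⇒ d ≤ 2.
Solving with deg f ≤ 2: f(k) = -3*(k**2 - k + 4)/2.
Get s_k = R·t_k = (-k**2 + k - 4)/3**k with R(k) = B(k−1)f(k)/C(k) = -3*(k**2 - k + 4)/(2*(k**2 - 2*k + 4)).
Verify: 2*(k**2 - 2*k + 4)/(3*3**k) matches t_k.

Yes. s_k = (-k**2 + k - 4)/3**k.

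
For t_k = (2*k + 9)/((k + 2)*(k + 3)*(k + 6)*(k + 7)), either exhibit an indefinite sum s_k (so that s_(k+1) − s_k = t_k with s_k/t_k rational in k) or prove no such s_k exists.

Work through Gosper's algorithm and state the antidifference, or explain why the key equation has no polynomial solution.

s_k = k*(k + 8)/(12*(k**2 + 8*k + 12))

r(k) = (k + 2)*(k + 6)*(2*k + 11)/((k + 4)*(k + 8)*(2*k + 9)) after simplifying.
Take A(k)=k + 2, B(k)=k + 8, C(k)=k**3 + 27*k**2/2 + 121*k/2 + 90.
Need (k + 2)·f(k+1) − (k + 7)·f(k) = k**3 + 27*k**2/2 + 121*k/2 + 90.
d = 5 from the (1,1,3) case.
Match coefficients ⇒ f(k) = k*(k + 3)*(k + 4)*(k + 5)*(k + 8)/24.
Then R = B(k−1)f/C = k*(k + 3)*(k + 7)*(k + 8)/(12*(2*k + 9)), so s_k = R(k)·t_k = k*(k + 8)/(12*(k**2 + 8*k + 12)).
s_(k+1) − s_k = (2*k + 9)/(k**4 + 18*k**3 + 113*k**2 + 288*k + 252) = t_k.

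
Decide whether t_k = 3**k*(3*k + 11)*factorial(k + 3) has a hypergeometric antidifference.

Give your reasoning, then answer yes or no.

Yes. s_k = 3**k*factorial(k + 3).

The ratio is 3*(k + 4)*(3*k + 14)/(3*k + 11).
Factor: A=3*k + 12; B=1; C=k + 11/3.
f must satisfy (3*k + 12)·f(k+1) − (1)·f(k) = k + 11/3.
d = 0 from the (1,0,1) case.
Solving with deg f ≤ 0: f(k) = 1/3.
So s_k = (B(k−1)f/C)·t_k = (1/(3*k + 11))·t_k = 3**k*factorial(k + 3).
Check: Δs_k = 3**k*(3*k + 11)*factorial(k + 3). ✓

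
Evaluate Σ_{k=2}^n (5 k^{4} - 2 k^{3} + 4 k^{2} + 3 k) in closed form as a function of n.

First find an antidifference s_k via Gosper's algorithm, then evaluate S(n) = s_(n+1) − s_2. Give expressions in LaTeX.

S(n) = n^{5} + 2 n^{4} + 2 n^{3} + 3 n^{2} + 2 n - 10

The ratio is (5*k**4 + 18*k**3 + 28*k**2 + 25*k + 10)/(k*(5*k**3 - 2*k**2 + 4*k + 3)).
A = 1, B = 1, C = k**4 - 2*k**3/5 + 4*k**2/5 + 3*k/5.
Key eq: (1)·f(k+1) = (1)·f(k) + (k**4 - 2*k**3/5 + 4*k**2/5 + 3*k/5).
d = 5 from the (0,0,4) case.
Solving with deg f ≤ 5: f(k) = k*(k - 1)*(k**3 - 2*k**2 + 2*k + 1)/5.
So s_k = (B(k−1)f/C)·t_k = ((k - 1)*(k**3 - 2*k**2 + 2*k + 1)/(5*k**3 - 2*k**2 + 4*k + 3))·t_k = k*(k**4 - 3*k**3 + 4*k**2 - k - 1).
Check: Δs_k = k*(5*k**3 - 2*k**2 + 4*k + 3). ✓
Σ_(k=2)^n t_k = s_(n+1) − s_(2) = (n*(n**4 + 2*n**3 + 2*n**2 + 3*n + 2)) − (10), i.e. n**5 + 2*n**4 + 2*n**3 + 3*n**2 + 2*n - 10.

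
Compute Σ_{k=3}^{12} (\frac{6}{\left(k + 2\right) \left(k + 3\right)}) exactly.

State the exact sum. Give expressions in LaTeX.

The ratio is (k + 2)/(k + 4).
Take A(k)=k + 2, B(k)=k + 4, C(k)=1.
Solve (k + 2)·f(k+1) − (k + 3)·f(k) = 1.
d = 1 from the (1,1,0) case.
Match coefficients ⇒ f(k) = k/2.
Get s_k = R·t_k = 3*k/(k + 2) with R(k) = B(k−1)f(k)/C(k) = k*(k + 3)/2.
Check: Δs_k = 6/(k**2 + 5*k + 6). ✓
Σ_(k=3)^(12) t_k = s_(13) − s_(3) = 13/5 − (9/5) = 4/5.

Σ = 4/5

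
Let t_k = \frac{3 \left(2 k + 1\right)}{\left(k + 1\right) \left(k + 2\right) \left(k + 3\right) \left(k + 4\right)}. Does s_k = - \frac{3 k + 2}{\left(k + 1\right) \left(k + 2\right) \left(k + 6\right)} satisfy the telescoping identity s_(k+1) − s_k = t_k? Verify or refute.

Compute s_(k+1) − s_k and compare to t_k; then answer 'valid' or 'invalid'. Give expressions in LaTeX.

s_(k+1) = (-3*k - 5)/((k + 2)*(k + 3)*(k + 7))
s_(k+1) − s_k = 6*(k**2 + 5*k + 2)/(k**5 + 19*k**4 + 131*k**3 + 401*k**2 + 540*k + 252)
(s_(k+1) − s_k) − t_k = 3*(-9*k**2 - 53*k - 26)/(k**6 + 23*k**5 + 207*k**4 + 925*k**3 + 2144*k**2 + 2412*k + 1008)

Invalid: residual \frac{3 \left(- 9 k^{2} - 53 k - 26\right)}{k^{6} + 23 k^{5} + 207 k^{4} + 925 k^{3} + 2144 k^{2} + 2412 k + 1008} ≠ 0.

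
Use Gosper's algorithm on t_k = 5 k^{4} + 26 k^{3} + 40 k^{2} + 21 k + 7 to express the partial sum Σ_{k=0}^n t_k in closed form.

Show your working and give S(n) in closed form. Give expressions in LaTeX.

The ratio is (5*k**4 + 46*k**3 + 148*k**2 + 199*k + 99)/(5*k**4 + 26*k**3 + 40*k**2 + 21*k + 7).
A = 1, B = 1, C = k**4 + 26*k**3/5 + 8*k**2 + 21*k/5 + 7/5.
Set up (1)·f(k+1) − (1)·f(k) − (k**4 + 26*k**3/5 + 8*k**2 + 21*k/5 + 7/5) = 0.
From deg A=0, deg B=0, deg C=4: d=5.
Solve for f: f(k) = k*(k**4 + 4*k**3 + 2*k**2 - 3*k + 3)/5 (degree 5 ≤ 5).
R(k) = B(k−1)·f(k)/C(k) = k*(k**4 + 4*k**3 + 2*k**2 - 3*k + 3)/(5*k**4 + 26*k**3 + 40*k**2 + 21*k + 7); s_k = R·t_k = k*(k**4 + 4*k**3 + 2*k**2 - 3*k + 3).
Check: Δs_k = 5*k**4 + 26*k**3 + 40*k**2 + 21*k + 7. ✓
Evaluate: s_(n+1) = n**5 + 9*n**4 + 28*n**3 + 37*n**2 + 24*n + 7; subtract s_(0) = 0 ⇒ S(n) = n**5 + 9*n**4 + 28*n**3 + 37*n**2 + 24*n + 7.

S(n) = n^{5} + 9 n^{4} + 28 n^{3} + 37 n^{2} + 24 n + 7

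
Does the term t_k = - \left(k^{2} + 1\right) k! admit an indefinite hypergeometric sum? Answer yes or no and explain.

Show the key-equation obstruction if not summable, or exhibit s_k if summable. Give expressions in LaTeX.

Compute t_(k+1)/t_k: get (k + 1)*((k + 1)**2 + 1)/(k**2 + 1).
Factor: A=k + 1; B=1; C=k**2 + 1.
f must satisfy (k + 1)·f(k+1) − (1)·f(k) = k**2 + 1.
From deg A=1, deg B=0, deg C=2: d=1.
A polynomial solution: f(k) = k - 1.
R(k) = B(k−1)·f(k)/C(k) = (k - 1)/(k**2 + 1); s_k = R·t_k = -(k - 1)*factorial(k).
Check: Δs_k = -(k**2 + 1)*factorial(k). ✓

Yes. s_k = - \left(k - 1\right) k!.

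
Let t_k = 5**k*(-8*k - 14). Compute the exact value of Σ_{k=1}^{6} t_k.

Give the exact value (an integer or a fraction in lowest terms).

Σ = -1171860

Step 1: r(k) = 5*(4*k + 11)/(4*k + 7).
Normal form (A,B,C) = (5, 1, k + 7/4).
Solve (5)·f(k+1) − (1)·f(k) = k + 7/4.
From deg A=0, deg B=0, deg C=1: d=1.
A polynomial solution: f(k) = (2*k + 1)/8.
R(k) = B(k−1)·f(k)/C(k) = (2*k + 1)/(2*(4*k + 7)); s_k = R·t_k = 5**k*(-2*k - 1).
Δs = 5**k*(-8*k - 14), as required.
Evaluate s at k=7 and k=1: -1171875 and -15; difference -1171860.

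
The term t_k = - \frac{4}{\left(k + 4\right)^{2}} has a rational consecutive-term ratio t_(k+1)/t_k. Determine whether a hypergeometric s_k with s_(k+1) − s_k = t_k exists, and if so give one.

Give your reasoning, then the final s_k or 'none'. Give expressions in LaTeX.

Step 1: r(k) = (k + 4)**2/(k + 5)**2.
Gosper form: A/B · C(k+1)/C(k) with A=k**2 + 8*k + 16, B=k**2 + 10*k + 25, C=1.
Need (k**2 + 8*k + 16)·f(k+1) − (k**2 + 8*k + 16)·f(k) = 1.
deg f ≤ 0 (via 2,2,0).
f = c0 ⇒ A·f(k+1) − B(k−1)·f(k) − C = -1. The system {-1 = 0} is inconsistent; no antidifference.

none (Gosper's algorithm certifies no s_k)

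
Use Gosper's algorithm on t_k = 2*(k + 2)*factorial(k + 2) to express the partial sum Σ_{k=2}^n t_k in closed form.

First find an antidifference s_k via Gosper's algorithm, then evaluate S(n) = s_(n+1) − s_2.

S(n) = 2*factorial(n + 3) - 48

t_(k+1)/t_k = (k + 3)**2/(k + 2).
Gosper form: A/B · C(k+1)/C(k) with A=k + 3, B=1, C=k + 2.
f must satisfy (k + 3)·f(k+1) − (1)·f(k) = k + 2.
Bound: deg f ≤ 0.
A polynomial solution: f(k) = 1.
Certificate R = B(k−1)f/C = 1/(k + 2) gives s_k = 2*factorial(k + 2).
Δs = 2*(k + 2)*factorial(k + 2), as required.
Telescope: S(n) = s_(n+1) − s_(2) = 2*factorial(n + 3) − (48) = 2*factorial(n + 3) - 48.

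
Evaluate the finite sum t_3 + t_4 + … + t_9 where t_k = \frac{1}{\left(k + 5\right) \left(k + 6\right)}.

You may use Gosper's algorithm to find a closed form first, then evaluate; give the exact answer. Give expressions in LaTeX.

Σ = 7/120

Ratio r(k) = (k + 5)/(k + 7).
A = k + 5, B = k + 7, C = 1.
Solve (k + 5)·f(k+1) − (k + 6)·f(k) = 1.
d = 1 from the (1,1,0) case.
Coefficient equations give f(k) = k/5.
Get s_k = R·t_k = k/(5*(k + 5)) with R(k) = B(k−1)f(k)/C(k) = k*(k + 6)/5.
Δs = 1/(k**2 + 11*k + 30), as required.
Evaluate s at k=10 and k=3: 2/15 and 3/40; difference 7/120.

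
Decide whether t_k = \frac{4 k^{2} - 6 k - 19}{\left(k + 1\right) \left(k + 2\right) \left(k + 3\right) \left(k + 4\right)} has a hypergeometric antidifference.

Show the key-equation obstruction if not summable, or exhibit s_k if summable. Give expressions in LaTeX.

Yes. s_k = \frac{k \left(- 2 k^{2} - 24 k - 31\right)}{3 \left(k + 1\right) \left(k + 2\right) \left(k + 3\right)}.

Ratio r(k) = (k + 1)*(6*k - 4*(k + 1)**2 + 25)/((k + 5)*(-4*k**2 + 6*k + 19)).
Gosper form: A/B · C(k+1)/C(k) with A=k + 1, B=k + 5, C=k**2 - 3*k/2 - 19/4.
Key eq: (k + 1)·f(k+1) = (k + 4)·f(k) + (k**2 - 3*k/2 - 19/4).
From deg A=1, deg B=1, deg C=2: d=3.
A polynomial solution: f(k) = -k*(2*k**2 + 24*k + 31)/12.
R(k) = B(k−1)·f(k)/C(k) = -k*(k + 4)*(2*k**2 + 24*k + 31)/(3*(4*k**2 - 6*k - 19)); s_k = R·t_k = k*(-2*k**2 - 24*k - 31)/(3*(k + 1)*(k + 2)*(k + 3)).
Check: Δs_k = (4*k**2 - 6*k - 19)/(k**4 + 10*k**3 + 35*k**2 + 50*k + 24). ✓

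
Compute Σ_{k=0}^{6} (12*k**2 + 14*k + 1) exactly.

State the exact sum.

r(k) = (12*k**2 + 38*k + 27)/(12*k**2 + 14*k + 1) after simplifying.
Normal form (A,B,C) = (1, 1, k**2 + 7*k/6 + 1/12).
Set up (1)·f(k+1) − (1)·f(k) − (k**2 + 7*k/6 + 1/12) = 0.
deg f ≤ 3 (via 0,0,2).
Solve for f: f(k) = k*(4*k**2 + k - 4)/12 (degree 3 ≤ 3).
R(k) = B(k−1)·f(k)/C(k) = k*(4*k**2 + k - 4)/(12*k**2 + 14*k + 1); s_k = R·t_k = k*(4*k**2 + k - 4).
s_(k+1) − s_k = 12*k**2 + 14*k + 1 = t_k.
Σ_(k=0)^(6) t_k = s_(7) − s_(0) = 1393 − (0) = 1393.

Σ = 1393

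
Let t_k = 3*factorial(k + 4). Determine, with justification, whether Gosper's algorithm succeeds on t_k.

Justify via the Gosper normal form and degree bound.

No — key equation has no polynomial f.

The ratio is k + 5.
So A=k + 5 and B=1, with C=1.
f must satisfy (k + 5)·f(k+1) − (1)·f(k) = 1.
From deg A=1, deg B=0, deg C=0: d=-1.
d = -1 < 0 ⇒ no nonzero polynomial f; not summable.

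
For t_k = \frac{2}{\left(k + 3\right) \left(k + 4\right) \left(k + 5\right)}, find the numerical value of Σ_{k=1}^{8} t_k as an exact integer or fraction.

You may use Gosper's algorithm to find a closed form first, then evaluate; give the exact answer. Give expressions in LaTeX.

Σ = 17/390

Compute t_(k+1)/t_k: get (k + 3)/(k + 6).
Normal form (A,B,C) = (k + 3, k + 6, 1).
Key eq: (k + 3)·f(k+1) = (k + 5)·f(k) + (1).
From deg A=1, deg B=1, deg C=0: d=2.
A polynomial solution: f(k) = k*(k + 7)/24.
So s_k = (B(k−1)f/C)·t_k = (k*(k + 5)*(k + 7)/24)·t_k = k*(k + 7)/(12*(k + 3)*(k + 4)).
Verify: 2/(k**3 + 12*k**2 + 47*k + 60) matches t_k.
Σ_(k=1)^(8) t_k = s_(9) − s_(1) = 1/13 − (1/30) = 17/390.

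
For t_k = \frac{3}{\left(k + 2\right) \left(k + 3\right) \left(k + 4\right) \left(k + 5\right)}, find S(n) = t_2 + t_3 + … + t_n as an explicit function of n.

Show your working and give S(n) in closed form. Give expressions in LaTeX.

The ratio is (k + 2)/(k + 6).
So A=k + 2 and B=k + 6, with C=1.
Need (k + 2)·f(k+1) − (k + 5)·f(k) = 1.
d = 3 from the (1,1,0) case.
Coefficient equations give f(k) = k*(k**2 + 9*k + 26)/72.
R(k) = B(k−1)·f(k)/C(k) = k*(k + 5)*(k**2 + 9*k + 26)/72; s_k = R·t_k = k*(k**2 + 9*k + 26)/(24*(k + 2)*(k + 3)*(k + 4)).
Verify: 3/(k**4 + 14*k**3 + 71*k**2 + 154*k + 120) matches t_k.
s_(n+1) = (n**3 + 12*n**2 + 47*n + 36)/(24*(n**3 + 12*n**2 + 47*n + 60)) and s_(2) = 1/30, so S(n) = (n**3 + 12*n**2 + 47*n - 60)/(120*(n**3 + 12*n**2 + 47*n + 60)).

S(n) = \frac{n^{3} + 12 n^{2} + 47 n - 60}{120 \left(n^{3} + 12 n^{2} + 47 n + 60\right)}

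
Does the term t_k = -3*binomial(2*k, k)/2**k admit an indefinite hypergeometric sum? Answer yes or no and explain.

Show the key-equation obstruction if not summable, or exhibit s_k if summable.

No. Not Gosper-summable.

Compute t_(k+1)/t_k: get (2*k + 1)/(k + 1).
A = 2*k + 1, B = k + 1, C = 1.
Set up (2*k + 1)·f(k+1) − (k)·f(k) − (1) = 0.
From deg A=1, deg B=1, deg C=0: d=-1.
Bound -1 < 0, so the key equation has no polynomial solution.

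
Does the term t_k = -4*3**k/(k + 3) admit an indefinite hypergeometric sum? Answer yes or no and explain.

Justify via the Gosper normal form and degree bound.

No; the degree bound rules out any f.

t_(k+1)/t_k = 3*(k + 3)/(k + 4).
Take A(k)=3*k + 9, B(k)=k + 4, C(k)=1.
f must satisfy (3*k + 9)·f(k+1) − (k + 3)·f(k) = 1.
Bound: deg f ≤ -1.
deg f ≤ -1 is impossible — no certificate.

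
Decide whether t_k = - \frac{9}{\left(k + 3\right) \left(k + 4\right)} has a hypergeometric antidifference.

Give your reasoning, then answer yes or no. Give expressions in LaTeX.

Step 1: r(k) = (k + 3)/(k + 5).
Gosper form: A/B · C(k+1)/C(k) with A=k + 3, B=k + 5, C=1.
f must satisfy (k + 3)·f(k+1) − (k + 4)·f(k) = 1.
deg f ≤ 1 (via 1,1,0).
Coefficient equations give f(k) = k/3.
Certificate R = B(k−1)f/C = k*(k + 4)/3 gives s_k = -3*k/(k + 3).
Verify: -9/(k**2 + 7*k + 12) matches t_k.

Yes. s_k = - \frac{3 k}{k + 3}.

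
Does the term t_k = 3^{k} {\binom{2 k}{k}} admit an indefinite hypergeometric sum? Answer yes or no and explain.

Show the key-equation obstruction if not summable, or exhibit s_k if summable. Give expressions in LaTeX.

r(k) = 6*(2*k + 1)/(k + 1) after simplifying.
Gosper form: A/B · C(k+1)/C(k) with A=12*k + 6, B=k + 1, C=1.
Key eq: (12*k + 6)·f(k+1) = (k)·f(k) + (1).
Bound: deg f ≤ -1.
d = -1 < 0 ⇒ no nonzero polynomial f; not summable.

No. Not Gosper-summable.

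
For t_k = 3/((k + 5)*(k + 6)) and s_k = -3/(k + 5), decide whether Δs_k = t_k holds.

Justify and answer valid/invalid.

s_(k+1) = -3/(k + 6)
s_(k+1) − s_k = 3/((k + 5)*(k + 6))
(s_(k+1) − s_k) − t_k = 0

Valid: the claim telescopes to t_k.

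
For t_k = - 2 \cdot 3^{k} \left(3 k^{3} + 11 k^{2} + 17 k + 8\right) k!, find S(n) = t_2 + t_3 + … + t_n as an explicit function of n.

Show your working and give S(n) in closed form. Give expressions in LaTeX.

S(n) = - 6 \cdot 3^{n} n^{3} n! - 24 \cdot 3^{n} n^{2} n! - 36 \cdot 3^{n} n n! - 18 \cdot 3^{n} n! + 252

Step 1: r(k) = 3*(3*k**4 + 23*k**3 + 68*k**2 + 87*k + 39)/(3*k**3 + 11*k**2 + 17*k + 8).
A = 3*k + 3, B = 1, C = k**3 + 11*k**2/3 + 17*k/3 + 8/3.
Solve (3*k + 3)·f(k+1) − (1)·f(k) = k**3 + 11*k**2/3 + 17*k/3 + 8/3.
d = 2 from the (1,0,3) case.
Coefficient equations give f(k) = (k**2 + k + 1)/3.
Then R = B(k−1)f/C = (k**2 + k + 1)/(3*k**3 + 11*k**2 + 17*k + 8), so s_k = R(k)·t_k = -2*3**k*(k**2 + k + 1)*factorial(k).
Δs = -2*3**k*(3*k**3 + 11*k**2 + 17*k + 8)*factorial(k), as required.
s_(n+1) = -6*3**n*(n**2 + 3*n + 3)*factorial(n + 1) and s_(2) = -252, so S(n) = -6*3**n*n**3*factorial(n) - 24*3**n*n**2*factorial(n) - 36*3**n*n*factorial(n) - 18*3**n*factorial(n) + 252.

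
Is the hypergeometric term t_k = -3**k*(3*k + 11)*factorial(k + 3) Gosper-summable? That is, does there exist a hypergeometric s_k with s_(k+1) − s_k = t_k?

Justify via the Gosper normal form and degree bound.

Yes. s_k = -3**k*factorial(k + 3).

The ratio is 3*(k + 4)*(3*k + 14)/(3*k + 11).
Gosper form: A/B · C(k+1)/C(k) with A=3*k + 12, B=1, C=k + 11/3.
Solve (3*k + 12)·f(k+1) − (1)·f(k) = k + 11/3.
Degrees (1,0,1) ⇒ d ≤ 0.
Match coefficients ⇒ f(k) = 1/3.
R(k) = B(k−1)·f(k)/C(k) = 1/(3*k + 11); s_k = R·t_k = -3**k*factorial(k + 3).
Δs = -3**k*(3*k + 11)*factorial(k + 3), as required.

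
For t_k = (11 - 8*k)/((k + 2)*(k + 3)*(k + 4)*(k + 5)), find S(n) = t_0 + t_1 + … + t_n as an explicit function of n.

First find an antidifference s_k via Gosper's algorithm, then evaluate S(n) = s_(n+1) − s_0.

Ratio r(k) = (k + 2)*(8*k - 3)/((k + 6)*(8*k - 11)).
Take A(k)=k + 2, B(k)=k + 6, C(k)=k - 11/8.
Key eq: (k + 2)·f(k+1) = (k + 5)·f(k) + (k - 11/8).
d = 3 from the (1,1,1) case.
Solving with deg f ≤ 3: f(k) = -k*(k**2 + 9*k + 122)/192.
R(k) = B(k−1)·f(k)/C(k) = -k*(k + 5)*(k**2 + 9*k + 122)/(24*(8*k - 11)); s_k = R·t_k = k*(k**2 + 9*k + 122)/(24*(k + 2)*(k + 3)*(k + 4)).
s_(k+1) − s_k = (11 - 8*k)/(k**4 + 14*k**3 + 71*k**2 + 154*k + 120) = t_k.
Telescope: S(n) = s_(n+1) − s_(0) = (n**3 + 12*n**2 + 143*n + 132)/(24*(n**3 + 12*n**2 + 47*n + 60)) − (0) = (n**3 + 12*n**2 + 143*n + 132)/(24*(n**3 + 12*n**2 + 47*n + 60)).

S(n) = (n**3 + 12*n**2 + 143*n + 132)/(24*(n**3 + 12*n**2 + 47*n + 60))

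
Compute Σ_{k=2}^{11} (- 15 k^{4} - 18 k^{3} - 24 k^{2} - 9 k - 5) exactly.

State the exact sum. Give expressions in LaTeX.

Σ = -690740

Step 1: r(k) = (15*k**4 + 78*k**3 + 168*k**2 + 171*k + 71)/(15*k**4 + 18*k**3 + 24*k**2 + 9*k + 5).
Gosper form: A/B · C(k+1)/C(k) with A=1, B=1, C=k**4 + 6*k**3/5 + 8*k**2/5 + 3*k/5 + 1/3.
Set up (1)·f(k+1) − (1)·f(k) − (k**4 + 6*k**3/5 + 8*k**2/5 + 3*k/5 + 1/3) = 0.
Degrees (0,0,4) ⇒ d ≤ 5.
Solve for f: f(k) = k*(3*k**4 - 3*k**3 + 4*k**2 - 3*k + 4)/15 (degree 5 ≤ 5).
Certificate R = B(k−1)f/C = k*(3*k**4 - 3*k**3 + 4*k**2 - 3*k + 4)/(15*k**4 + 18*k**3 + 24*k**2 + 9*k + 5) gives s_k = k*(-3*k**4 + 3*k**3 - 4*k**2 + 3*k - 4).
Δs = -15*k**4 - 18*k**3 - 24*k**2 - 9*k - 5, as required.
Evaluate s at k=12 and k=2: -690816 and -76; difference -690740.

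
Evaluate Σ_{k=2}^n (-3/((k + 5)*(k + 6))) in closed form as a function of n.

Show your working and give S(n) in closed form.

S(n) = 3*(1 - n)/(7*(n + 6))

Compute t_(k+1)/t_k: get (k + 5)/(k + 7).
Gosper form: A/B · C(k+1)/C(k) with A=k + 5, B=k + 7, C=1.
Solve (k + 5)·f(k+1) − (k + 6)·f(k) = 1.
deg f ≤ 1 (via 1,1,0).
Solve for f: f(k) = k/5 (degree 1 ≤ 1).
Then R = B(k−1)f/C = k*(k + 6)/5, so s_k = R(k)·t_k = -3*k/(5*k + 25).
Δs = -3/(k**2 + 11*k + 30), as required.
Σ_(k=2)^n t_k = s_(n+1) − s_(2) = (3*(-n - 1)/(5*(n + 6))) − (-6/35), i.e. 3*(1 - n)/(7*(n + 6)).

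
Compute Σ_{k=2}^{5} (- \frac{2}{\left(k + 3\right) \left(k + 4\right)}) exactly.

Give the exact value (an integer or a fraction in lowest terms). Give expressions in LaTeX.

Σ = -8/45

t_(k+1)/t_k = (k + 3)/(k + 5).
Normal form (A,B,C) = (k + 3, k + 5, 1).
Need (k + 3)·f(k+1) − (k + 4)·f(k) = 1.
Degrees (1,1,0) ⇒ d ≤ 1.
Coefficient equations give f(k) = k/3.
R(k) = B(k−1)·f(k)/C(k) = k*(k + 4)/3; s_k = R·t_k = -2*k/(3*k + 9).
Δs = -2/(k**2 + 7*k + 12), as required.
Sum = s_(6) − s_(2); s_(6) = -4/9, s_(2) = -4/15 ⇒ -8/45.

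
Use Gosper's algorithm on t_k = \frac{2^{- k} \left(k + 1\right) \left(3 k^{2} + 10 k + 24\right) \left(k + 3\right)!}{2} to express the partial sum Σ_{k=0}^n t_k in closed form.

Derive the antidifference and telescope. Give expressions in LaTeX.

Step 1: r(k) = (k + 2)*(k + 4)*(10*k + 3*(k + 1)**2 + 34)/(2*(k + 1)*(3*k**2 + 10*k + 24)).
So A=k/2 + 2 and B=1, with C=k**3 + 13*k**2/3 + 34*k/3 + 8.
f must satisfy (k/2 + 2)·f(k+1) − (1)·f(k) = k**3 + 13*k**2/3 + 34*k/3 + 8.
From deg A=1, deg B=0, deg C=3: d=2.
A polynomial solution: f(k) = 2*(3*k**2 + k + 4)/3.
So s_k = (B(k−1)f/C)·t_k = (2*(3*k**2 + k + 4)/((k + 1)*(3*k**2 + 10*k + 24)))·t_k = (3*k**2 + k + 4)*factorial(k + 3)/2**k.
Check: Δs_k = (k + 1)*(3*k**2 + 10*k + 24)*factorial(k + 3)/(2*2**k). ✓
Telescope: S(n) = s_(n+1) − s_(0) = 2**(-n - 1)*(3*n**2 + 7*n + 8)*factorial(n + 4) − (24) = (-48*2**n + 3*n**6*factorial(n) + 37*n**5*factorial(n) + 183*n**4*factorial(n) + 475*n**3*factorial(n) + 702*n**2*factorial(n) + 568*n*factorial(n) + 192*factorial(n))/(2*2**n).

S(n) = \frac{2^{- n} \left(- 48 \cdot 2^{n} + 3 n^{6} n! + 37 n^{5} n! + 183 n^{4} n! + 475 n^{3} n! + 702 n^{2} n! + 568 n n! + 192 n!\right)}{2}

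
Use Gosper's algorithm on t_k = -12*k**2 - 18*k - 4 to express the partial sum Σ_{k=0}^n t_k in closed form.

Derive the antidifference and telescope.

S(n) = -4*n**3 - 15*n**2 - 15*n - 4

Compute t_(k+1)/t_k: get (6*k**2 + 21*k + 17)/(6*k**2 + 9*k + 2).
Factor: A=1; B=1; C=k**2 + 3*k/2 + 1/3.
Key eq: (1)·f(k+1) = (1)·f(k) + (k**2 + 3*k/2 + 1/3).
From deg A=0, deg B=0, deg C=2: d=3.
A polynomial solution: f(k) = k*(4*k**2 + 3*k - 3)/12.
Then R = B(k−1)f/C = k*(4*k**2 + 3*k - 3)/(2*(6*k**2 + 9*k + 2)), so s_k = R(k)·t_k = k*(-4*k**2 - 3*k + 3).
Δs = -12*k**2 - 18*k - 4, as required.
Telescope: S(n) = s_(n+1) − s_(0) = -4*n**3 - 15*n**2 - 15*n - 4 − (0) = -4*n**3 - 15*n**2 - 15*n - 4.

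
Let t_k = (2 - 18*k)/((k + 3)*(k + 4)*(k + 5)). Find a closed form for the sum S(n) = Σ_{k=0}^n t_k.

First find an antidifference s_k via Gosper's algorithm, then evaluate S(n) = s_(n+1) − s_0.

The ratio is (k + 3)*(9*k + 8)/((k + 6)*(9*k - 1)).
A = k + 3, B = k + 6, C = k - 1/9.
f must satisfy (k + 3)·f(k+1) − (k + 5)·f(k) = k - 1/9.
Bound: deg f ≤ 2.
Coefficient equations give f(k) = k*(13*k - 17)/108.
Then R = B(k−1)f/C = k*(k + 5)*(13*k - 17)/(12*(9*k - 1)), so s_k = R(k)·t_k = -k*(13*k - 17)/(6*(k + 3)*(k + 4)).
Check: Δs_k = 2*(1 - 9*k)/(k**3 + 12*k**2 + 47*k + 60). ✓
s_(n+1) = (-13*n**2 - 9*n + 4)/(6*(n**2 + 9*n + 20)) and s_(0) = 0, so S(n) = (-13*n**2 - 9*n + 4)/(6*(n**2 + 9*n + 20)).

S(n) = (-13*n**2 - 9*n + 4)/(6*(n**2 + 9*n + 20))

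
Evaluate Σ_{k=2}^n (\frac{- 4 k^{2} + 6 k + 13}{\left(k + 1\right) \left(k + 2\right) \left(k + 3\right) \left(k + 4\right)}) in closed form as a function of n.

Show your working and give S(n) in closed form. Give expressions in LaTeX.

S(n) = \frac{- n^{3} + 3 n^{2} + 7 n - 9}{3 \left(n^{3} + 9 n^{2} + 26 n + 24\right)}

Step 1: r(k) = (k + 1)*(6*k - 4*(k + 1)**2 + 19)/((k + 5)*(-4*k**2 + 6*k + 13)).
A = k + 1, B = k + 5, C = k**2 - 3*k/2 - 13/4.
Solve (k + 1)·f(k+1) − (k + 4)·f(k) = k**2 - 3*k/2 - 13/4.
deg f ≤ 3 (via 1,1,2).
A polynomial solution: f(k) = -k*(k**2 + 18*k + 20)/12.
Then R = B(k−1)f/C = -k*(k + 4)*(k**2 + 18*k + 20)/(3*(4*k**2 - 6*k - 13)), so s_k = R(k)·t_k = k*(k**2 + 18*k + 20)/(3*(k + 1)*(k + 2)*(k + 3)).
s_(k+1) − s_k = (-4*k**2 + 6*k + 13)/(k**4 + 10*k**3 + 35*k**2 + 50*k + 24) = t_k.
Evaluate: s_(n+1) = (n**3 + 21*n**2 + 59*n + 39)/(3*(n**3 + 9*n**2 + 26*n + 24)); subtract s_(2) = 2/3 ⇒ S(n) = (-n**3 + 3*n**2 + 7*n - 9)/(3*(n**3 + 9*n**2 + 26*n + 24)).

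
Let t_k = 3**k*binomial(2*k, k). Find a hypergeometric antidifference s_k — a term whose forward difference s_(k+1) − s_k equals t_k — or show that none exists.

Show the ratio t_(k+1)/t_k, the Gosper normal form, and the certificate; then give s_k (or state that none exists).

none — t_k is not Gosper-summable

r(k) = 6*(2*k + 1)/(k + 1) after simplifying.
Take A(k)=12*k + 6, B(k)=k + 1, C(k)=1.
Need (12*k + 6)·f(k+1) − (k)·f(k) = 1.
From deg A=1, deg B=1, deg C=0: d=-1.
d = -1 < 0 ⇒ no nonzero polynomial f; not summable.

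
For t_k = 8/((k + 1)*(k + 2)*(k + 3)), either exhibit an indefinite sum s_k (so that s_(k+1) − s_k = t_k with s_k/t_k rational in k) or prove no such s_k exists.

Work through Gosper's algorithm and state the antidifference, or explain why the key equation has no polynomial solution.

s_k = 2*k*(k + 3)/((k + 1)*(k + 2))

Step 1: r(k) = (k + 1)/(k + 4).
A = k + 1, B = k + 4, C = 1.
Set up (k + 1)·f(k+1) − (k + 3)·f(k) − (1) = 0.
Bound: deg f ≤ 2.
Solve for f: f(k) = k*(k + 3)/4 (degree 2 ≤ 2).
Then R = B(k−1)f/C = k*(k + 3)**2/4, so s_k = R(k)·t_k = 2*k*(k + 3)/((k + 1)*(k + 2)).
s_(k+1) − s_k = 8/(k**3 + 6*k**2 + 11*k + 6) = t_k.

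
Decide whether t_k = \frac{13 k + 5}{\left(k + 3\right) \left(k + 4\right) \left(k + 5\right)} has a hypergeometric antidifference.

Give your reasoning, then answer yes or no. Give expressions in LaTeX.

Compute t_(k+1)/t_k: get (k + 3)*(13*k + 18)/((k + 6)*(13*k + 5)).
A = k + 3, B = k + 6, C = k + 5/13.
Solve (k + 3)·f(k+1) − (k + 5)·f(k) = k + 5/13.
From deg A=1, deg B=1, deg C=1: d=2.
Coefficient equations give f(k) = k*(11*k - 1)/78.
R(k) = B(k−1)·f(k)/C(k) = k*(k + 5)*(11*k - 1)/(6*(13*k + 5)); s_k = R·t_k = k*(11*k - 1)/(6*(k + 3)*(k + 4)).
Verify: (13*k + 5)/(k**3 + 12*k**2 + 47*k + 60) matches t_k.

Yes. s_k = \frac{k \left(11 k - 1\right)}{6 \left(k + 3\right) \left(k + 4\right)}.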